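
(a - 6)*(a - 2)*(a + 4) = a^3 - 4*a^2 - 20*a + 48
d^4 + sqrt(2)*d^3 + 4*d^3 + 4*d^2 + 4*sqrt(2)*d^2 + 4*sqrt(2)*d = d*(d + 2)^2*(d + sqrt(2))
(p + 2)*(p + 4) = p^2 + 6*p + 8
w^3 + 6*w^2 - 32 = (w - 2)*(w + 4)^2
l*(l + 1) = l^2 + l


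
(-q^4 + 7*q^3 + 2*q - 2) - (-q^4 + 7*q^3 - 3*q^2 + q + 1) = 3*q^2 + q - 3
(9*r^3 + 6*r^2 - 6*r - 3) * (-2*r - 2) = -18*r^4 - 30*r^3 + 18*r + 6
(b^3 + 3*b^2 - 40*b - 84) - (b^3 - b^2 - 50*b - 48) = 4*b^2 + 10*b - 36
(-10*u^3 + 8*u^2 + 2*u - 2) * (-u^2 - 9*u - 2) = 10*u^5 + 82*u^4 - 54*u^3 - 32*u^2 + 14*u + 4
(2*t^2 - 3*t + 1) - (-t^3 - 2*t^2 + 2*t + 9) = t^3 + 4*t^2 - 5*t - 8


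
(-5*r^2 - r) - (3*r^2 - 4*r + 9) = -8*r^2 + 3*r - 9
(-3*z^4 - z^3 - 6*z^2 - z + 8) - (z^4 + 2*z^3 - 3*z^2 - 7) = -4*z^4 - 3*z^3 - 3*z^2 - z + 15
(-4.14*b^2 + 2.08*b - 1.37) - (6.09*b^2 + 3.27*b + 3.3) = -10.23*b^2 - 1.19*b - 4.67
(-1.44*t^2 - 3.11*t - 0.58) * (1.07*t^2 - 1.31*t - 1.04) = -1.5408*t^4 - 1.4413*t^3 + 4.9511*t^2 + 3.9942*t + 0.6032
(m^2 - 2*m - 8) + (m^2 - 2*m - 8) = 2*m^2 - 4*m - 16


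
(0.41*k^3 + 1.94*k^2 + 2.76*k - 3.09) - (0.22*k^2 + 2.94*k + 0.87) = 0.41*k^3 + 1.72*k^2 - 0.18*k - 3.96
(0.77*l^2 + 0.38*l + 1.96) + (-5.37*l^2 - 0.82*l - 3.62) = -4.6*l^2 - 0.44*l - 1.66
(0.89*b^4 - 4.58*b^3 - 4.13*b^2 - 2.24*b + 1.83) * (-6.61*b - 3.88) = -5.8829*b^5 + 26.8206*b^4 + 45.0697*b^3 + 30.8308*b^2 - 3.4051*b - 7.1004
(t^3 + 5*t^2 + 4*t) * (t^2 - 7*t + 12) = t^5 - 2*t^4 - 19*t^3 + 32*t^2 + 48*t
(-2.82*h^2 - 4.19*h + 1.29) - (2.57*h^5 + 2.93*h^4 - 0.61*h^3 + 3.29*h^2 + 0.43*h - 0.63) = -2.57*h^5 - 2.93*h^4 + 0.61*h^3 - 6.11*h^2 - 4.62*h + 1.92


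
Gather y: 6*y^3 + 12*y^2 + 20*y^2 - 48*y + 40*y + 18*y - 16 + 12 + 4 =6*y^3 + 32*y^2 + 10*y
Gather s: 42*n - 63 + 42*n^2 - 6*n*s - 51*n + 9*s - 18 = 42*n^2 - 9*n + s*(9 - 6*n) - 81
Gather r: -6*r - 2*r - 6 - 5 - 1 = -8*r - 12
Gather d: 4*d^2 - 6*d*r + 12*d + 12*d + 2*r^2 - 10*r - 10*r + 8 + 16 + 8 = 4*d^2 + d*(24 - 6*r) + 2*r^2 - 20*r + 32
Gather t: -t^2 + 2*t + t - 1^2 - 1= -t^2 + 3*t - 2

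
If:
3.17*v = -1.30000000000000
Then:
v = -0.41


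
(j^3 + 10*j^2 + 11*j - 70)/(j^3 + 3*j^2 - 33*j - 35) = (j^2 + 3*j - 10)/(j^2 - 4*j - 5)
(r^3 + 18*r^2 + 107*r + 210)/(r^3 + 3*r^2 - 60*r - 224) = (r^2 + 11*r + 30)/(r^2 - 4*r - 32)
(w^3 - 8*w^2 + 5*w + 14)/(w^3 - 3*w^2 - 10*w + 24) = (w^2 - 6*w - 7)/(w^2 - w - 12)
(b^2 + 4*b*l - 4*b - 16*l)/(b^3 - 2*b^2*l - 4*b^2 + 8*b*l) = (b + 4*l)/(b*(b - 2*l))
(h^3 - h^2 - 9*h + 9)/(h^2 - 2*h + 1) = (h^2 - 9)/(h - 1)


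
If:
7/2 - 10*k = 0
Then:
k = 7/20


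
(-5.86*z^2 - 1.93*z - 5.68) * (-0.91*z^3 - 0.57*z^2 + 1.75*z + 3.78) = 5.3326*z^5 + 5.0965*z^4 - 3.9861*z^3 - 22.2907*z^2 - 17.2354*z - 21.4704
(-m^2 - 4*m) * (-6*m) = 6*m^3 + 24*m^2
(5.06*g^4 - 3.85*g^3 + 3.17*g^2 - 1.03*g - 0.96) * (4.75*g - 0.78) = 24.035*g^5 - 22.2343*g^4 + 18.0605*g^3 - 7.3651*g^2 - 3.7566*g + 0.7488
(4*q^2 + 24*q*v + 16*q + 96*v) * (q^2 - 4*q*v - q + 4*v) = 4*q^4 + 8*q^3*v + 12*q^3 - 96*q^2*v^2 + 24*q^2*v - 16*q^2 - 288*q*v^2 - 32*q*v + 384*v^2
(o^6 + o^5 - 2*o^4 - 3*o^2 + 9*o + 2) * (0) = 0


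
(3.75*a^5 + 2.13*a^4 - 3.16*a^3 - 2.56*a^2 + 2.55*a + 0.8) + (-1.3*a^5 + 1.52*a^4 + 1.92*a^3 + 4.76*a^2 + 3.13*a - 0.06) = 2.45*a^5 + 3.65*a^4 - 1.24*a^3 + 2.2*a^2 + 5.68*a + 0.74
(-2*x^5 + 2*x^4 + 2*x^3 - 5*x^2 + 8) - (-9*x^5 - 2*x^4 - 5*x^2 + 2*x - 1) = 7*x^5 + 4*x^4 + 2*x^3 - 2*x + 9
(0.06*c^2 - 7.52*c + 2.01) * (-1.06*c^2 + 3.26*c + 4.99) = -0.0636*c^4 + 8.1668*c^3 - 26.3464*c^2 - 30.9722*c + 10.0299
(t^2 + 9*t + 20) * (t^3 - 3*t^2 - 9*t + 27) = t^5 + 6*t^4 - 16*t^3 - 114*t^2 + 63*t + 540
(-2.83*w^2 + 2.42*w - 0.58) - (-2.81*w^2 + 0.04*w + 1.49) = -0.02*w^2 + 2.38*w - 2.07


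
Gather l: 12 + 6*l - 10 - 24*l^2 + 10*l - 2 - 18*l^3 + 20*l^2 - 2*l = -18*l^3 - 4*l^2 + 14*l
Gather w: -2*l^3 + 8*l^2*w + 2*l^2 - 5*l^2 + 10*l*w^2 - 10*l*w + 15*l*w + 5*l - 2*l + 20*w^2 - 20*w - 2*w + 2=-2*l^3 - 3*l^2 + 3*l + w^2*(10*l + 20) + w*(8*l^2 + 5*l - 22) + 2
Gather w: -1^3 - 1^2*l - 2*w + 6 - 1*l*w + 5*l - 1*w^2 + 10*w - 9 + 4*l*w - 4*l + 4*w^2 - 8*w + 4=3*l*w + 3*w^2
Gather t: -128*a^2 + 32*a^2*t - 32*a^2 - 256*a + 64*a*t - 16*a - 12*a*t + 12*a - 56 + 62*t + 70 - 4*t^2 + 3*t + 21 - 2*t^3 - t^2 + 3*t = -160*a^2 - 260*a - 2*t^3 - 5*t^2 + t*(32*a^2 + 52*a + 68) + 35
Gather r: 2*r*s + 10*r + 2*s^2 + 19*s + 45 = r*(2*s + 10) + 2*s^2 + 19*s + 45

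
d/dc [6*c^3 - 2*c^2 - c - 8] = 18*c^2 - 4*c - 1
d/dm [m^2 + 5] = 2*m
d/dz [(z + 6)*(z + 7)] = 2*z + 13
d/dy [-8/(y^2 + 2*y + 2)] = 16*(y + 1)/(y^2 + 2*y + 2)^2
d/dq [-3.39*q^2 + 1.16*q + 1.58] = 1.16 - 6.78*q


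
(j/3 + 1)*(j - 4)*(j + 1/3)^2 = j^4/3 - j^3/9 - 113*j^2/27 - 73*j/27 - 4/9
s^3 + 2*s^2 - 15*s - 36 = (s - 4)*(s + 3)^2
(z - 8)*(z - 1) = z^2 - 9*z + 8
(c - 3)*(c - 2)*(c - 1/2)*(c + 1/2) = c^4 - 5*c^3 + 23*c^2/4 + 5*c/4 - 3/2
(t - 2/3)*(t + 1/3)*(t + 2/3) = t^3 + t^2/3 - 4*t/9 - 4/27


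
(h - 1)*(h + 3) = h^2 + 2*h - 3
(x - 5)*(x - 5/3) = x^2 - 20*x/3 + 25/3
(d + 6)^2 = d^2 + 12*d + 36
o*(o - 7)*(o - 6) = o^3 - 13*o^2 + 42*o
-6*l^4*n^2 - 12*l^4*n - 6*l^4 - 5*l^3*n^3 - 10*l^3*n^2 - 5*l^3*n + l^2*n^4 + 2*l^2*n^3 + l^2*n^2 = (-6*l + n)*(l + n)*(l*n + l)^2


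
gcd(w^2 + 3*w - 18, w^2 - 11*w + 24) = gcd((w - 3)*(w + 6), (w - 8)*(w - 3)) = w - 3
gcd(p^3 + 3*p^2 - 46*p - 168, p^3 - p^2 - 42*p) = p^2 - p - 42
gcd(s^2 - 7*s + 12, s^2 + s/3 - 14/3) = 1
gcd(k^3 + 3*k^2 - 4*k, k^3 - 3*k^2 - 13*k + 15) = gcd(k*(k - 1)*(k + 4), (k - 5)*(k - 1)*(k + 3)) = k - 1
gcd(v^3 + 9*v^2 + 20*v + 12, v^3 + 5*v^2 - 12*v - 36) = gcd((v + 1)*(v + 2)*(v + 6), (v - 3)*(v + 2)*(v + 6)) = v^2 + 8*v + 12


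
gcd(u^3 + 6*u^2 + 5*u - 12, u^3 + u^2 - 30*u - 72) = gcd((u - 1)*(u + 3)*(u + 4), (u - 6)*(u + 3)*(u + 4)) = u^2 + 7*u + 12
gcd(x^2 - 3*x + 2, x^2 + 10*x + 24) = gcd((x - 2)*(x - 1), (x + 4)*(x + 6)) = 1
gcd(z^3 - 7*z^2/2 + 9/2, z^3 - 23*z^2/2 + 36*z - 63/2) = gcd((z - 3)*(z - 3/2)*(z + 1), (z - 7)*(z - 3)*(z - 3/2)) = z^2 - 9*z/2 + 9/2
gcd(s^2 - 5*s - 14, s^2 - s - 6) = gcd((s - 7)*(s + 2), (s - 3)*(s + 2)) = s + 2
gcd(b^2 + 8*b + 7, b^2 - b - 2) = b + 1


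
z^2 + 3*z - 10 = (z - 2)*(z + 5)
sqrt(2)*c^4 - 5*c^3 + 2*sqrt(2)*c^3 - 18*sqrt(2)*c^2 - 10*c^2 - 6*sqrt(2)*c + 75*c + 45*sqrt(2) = (c - 3)*(c + 5)*(c - 3*sqrt(2))*(sqrt(2)*c + 1)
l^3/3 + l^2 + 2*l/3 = l*(l/3 + 1/3)*(l + 2)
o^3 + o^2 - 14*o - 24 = (o - 4)*(o + 2)*(o + 3)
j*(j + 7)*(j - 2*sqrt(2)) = j^3 - 2*sqrt(2)*j^2 + 7*j^2 - 14*sqrt(2)*j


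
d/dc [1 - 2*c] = -2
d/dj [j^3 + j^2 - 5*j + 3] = 3*j^2 + 2*j - 5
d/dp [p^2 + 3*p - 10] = 2*p + 3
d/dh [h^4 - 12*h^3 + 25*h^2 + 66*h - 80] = 4*h^3 - 36*h^2 + 50*h + 66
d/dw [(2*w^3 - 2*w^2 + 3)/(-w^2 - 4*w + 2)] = 2*(-w^4 - 8*w^3 + 10*w^2 - w + 6)/(w^4 + 8*w^3 + 12*w^2 - 16*w + 4)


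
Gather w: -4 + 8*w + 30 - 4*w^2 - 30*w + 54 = -4*w^2 - 22*w + 80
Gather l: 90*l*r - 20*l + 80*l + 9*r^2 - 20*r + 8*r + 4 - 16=l*(90*r + 60) + 9*r^2 - 12*r - 12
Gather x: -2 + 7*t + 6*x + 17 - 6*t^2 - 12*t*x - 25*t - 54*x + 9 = -6*t^2 - 18*t + x*(-12*t - 48) + 24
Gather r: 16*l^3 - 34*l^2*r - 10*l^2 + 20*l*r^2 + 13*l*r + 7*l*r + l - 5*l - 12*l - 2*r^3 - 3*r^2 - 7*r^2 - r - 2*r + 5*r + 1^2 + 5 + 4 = 16*l^3 - 10*l^2 - 16*l - 2*r^3 + r^2*(20*l - 10) + r*(-34*l^2 + 20*l + 2) + 10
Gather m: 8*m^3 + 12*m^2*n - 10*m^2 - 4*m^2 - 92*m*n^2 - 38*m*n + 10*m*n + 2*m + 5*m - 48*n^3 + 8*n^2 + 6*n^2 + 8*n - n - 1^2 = 8*m^3 + m^2*(12*n - 14) + m*(-92*n^2 - 28*n + 7) - 48*n^3 + 14*n^2 + 7*n - 1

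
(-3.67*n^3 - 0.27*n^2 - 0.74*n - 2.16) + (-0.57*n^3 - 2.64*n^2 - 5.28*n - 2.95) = -4.24*n^3 - 2.91*n^2 - 6.02*n - 5.11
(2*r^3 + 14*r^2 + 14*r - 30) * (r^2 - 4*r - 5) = 2*r^5 + 6*r^4 - 52*r^3 - 156*r^2 + 50*r + 150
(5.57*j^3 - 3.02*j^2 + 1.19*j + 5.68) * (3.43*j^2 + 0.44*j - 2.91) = 19.1051*j^5 - 7.9078*j^4 - 13.4558*j^3 + 28.7942*j^2 - 0.9637*j - 16.5288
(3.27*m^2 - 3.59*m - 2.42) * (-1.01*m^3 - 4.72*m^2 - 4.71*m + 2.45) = -3.3027*m^5 - 11.8085*m^4 + 3.9873*m^3 + 36.3428*m^2 + 2.6027*m - 5.929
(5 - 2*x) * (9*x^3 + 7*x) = -18*x^4 + 45*x^3 - 14*x^2 + 35*x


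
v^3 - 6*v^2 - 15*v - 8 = (v - 8)*(v + 1)^2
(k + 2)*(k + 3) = k^2 + 5*k + 6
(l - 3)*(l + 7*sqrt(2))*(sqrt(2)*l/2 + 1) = sqrt(2)*l^3/2 - 3*sqrt(2)*l^2/2 + 8*l^2 - 24*l + 7*sqrt(2)*l - 21*sqrt(2)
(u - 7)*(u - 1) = u^2 - 8*u + 7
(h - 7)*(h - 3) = h^2 - 10*h + 21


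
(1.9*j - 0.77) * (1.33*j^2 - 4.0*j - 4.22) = 2.527*j^3 - 8.6241*j^2 - 4.938*j + 3.2494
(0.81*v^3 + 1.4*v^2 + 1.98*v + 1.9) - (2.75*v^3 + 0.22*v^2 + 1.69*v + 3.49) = -1.94*v^3 + 1.18*v^2 + 0.29*v - 1.59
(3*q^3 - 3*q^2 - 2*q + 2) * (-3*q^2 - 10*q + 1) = -9*q^5 - 21*q^4 + 39*q^3 + 11*q^2 - 22*q + 2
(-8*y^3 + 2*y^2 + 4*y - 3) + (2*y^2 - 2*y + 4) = -8*y^3 + 4*y^2 + 2*y + 1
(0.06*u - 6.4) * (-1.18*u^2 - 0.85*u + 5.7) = -0.0708*u^3 + 7.501*u^2 + 5.782*u - 36.48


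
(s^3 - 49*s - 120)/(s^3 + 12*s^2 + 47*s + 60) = (s - 8)/(s + 4)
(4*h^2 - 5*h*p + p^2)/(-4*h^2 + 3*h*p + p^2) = (-4*h + p)/(4*h + p)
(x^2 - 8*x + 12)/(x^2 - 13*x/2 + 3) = 2*(x - 2)/(2*x - 1)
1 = 1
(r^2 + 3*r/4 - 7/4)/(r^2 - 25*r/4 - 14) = (r - 1)/(r - 8)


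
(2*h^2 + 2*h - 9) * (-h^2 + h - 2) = -2*h^4 + 7*h^2 - 13*h + 18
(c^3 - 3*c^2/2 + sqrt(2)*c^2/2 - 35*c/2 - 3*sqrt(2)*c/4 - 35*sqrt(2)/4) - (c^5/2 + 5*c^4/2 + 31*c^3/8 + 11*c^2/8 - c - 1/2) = -c^5/2 - 5*c^4/2 - 23*c^3/8 - 23*c^2/8 + sqrt(2)*c^2/2 - 33*c/2 - 3*sqrt(2)*c/4 - 35*sqrt(2)/4 + 1/2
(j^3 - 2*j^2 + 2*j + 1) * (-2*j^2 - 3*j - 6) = -2*j^5 + j^4 - 4*j^3 + 4*j^2 - 15*j - 6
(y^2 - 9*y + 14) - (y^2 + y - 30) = 44 - 10*y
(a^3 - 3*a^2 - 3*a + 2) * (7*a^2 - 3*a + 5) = 7*a^5 - 24*a^4 - 7*a^3 + 8*a^2 - 21*a + 10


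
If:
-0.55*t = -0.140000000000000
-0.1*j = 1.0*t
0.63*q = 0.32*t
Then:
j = -2.55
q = 0.13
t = 0.25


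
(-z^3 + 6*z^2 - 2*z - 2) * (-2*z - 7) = 2*z^4 - 5*z^3 - 38*z^2 + 18*z + 14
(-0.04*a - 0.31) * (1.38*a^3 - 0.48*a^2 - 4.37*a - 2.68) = -0.0552*a^4 - 0.4086*a^3 + 0.3236*a^2 + 1.4619*a + 0.8308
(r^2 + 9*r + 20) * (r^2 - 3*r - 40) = r^4 + 6*r^3 - 47*r^2 - 420*r - 800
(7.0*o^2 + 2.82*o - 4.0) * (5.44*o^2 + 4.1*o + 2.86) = 38.08*o^4 + 44.0408*o^3 + 9.822*o^2 - 8.3348*o - 11.44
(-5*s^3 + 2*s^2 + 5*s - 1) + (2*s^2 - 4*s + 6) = -5*s^3 + 4*s^2 + s + 5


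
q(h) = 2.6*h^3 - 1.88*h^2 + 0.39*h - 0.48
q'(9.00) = 598.35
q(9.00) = 1746.15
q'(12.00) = 1078.47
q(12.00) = 4226.28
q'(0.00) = 0.39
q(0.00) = -0.48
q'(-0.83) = 8.88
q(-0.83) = -3.59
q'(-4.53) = 177.49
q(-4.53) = -282.52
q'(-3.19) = 91.76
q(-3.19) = -105.26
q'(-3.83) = 129.21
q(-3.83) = -175.62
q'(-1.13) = 14.60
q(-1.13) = -7.07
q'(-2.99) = 81.37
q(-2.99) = -87.95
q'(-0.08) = 0.74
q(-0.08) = -0.52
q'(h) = 7.8*h^2 - 3.76*h + 0.39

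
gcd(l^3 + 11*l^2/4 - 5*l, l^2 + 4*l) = l^2 + 4*l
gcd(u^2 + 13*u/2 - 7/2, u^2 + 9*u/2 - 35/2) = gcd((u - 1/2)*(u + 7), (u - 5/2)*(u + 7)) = u + 7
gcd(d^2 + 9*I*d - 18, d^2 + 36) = d + 6*I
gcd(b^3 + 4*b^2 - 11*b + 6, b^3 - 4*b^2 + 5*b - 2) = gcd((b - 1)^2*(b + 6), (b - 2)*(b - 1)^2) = b^2 - 2*b + 1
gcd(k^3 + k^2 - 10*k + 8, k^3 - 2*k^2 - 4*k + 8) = k - 2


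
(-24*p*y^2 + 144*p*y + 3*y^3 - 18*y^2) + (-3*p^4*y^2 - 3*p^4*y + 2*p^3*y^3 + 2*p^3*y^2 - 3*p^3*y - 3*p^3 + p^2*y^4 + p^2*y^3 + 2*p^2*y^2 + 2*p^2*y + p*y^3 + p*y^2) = -3*p^4*y^2 - 3*p^4*y + 2*p^3*y^3 + 2*p^3*y^2 - 3*p^3*y - 3*p^3 + p^2*y^4 + p^2*y^3 + 2*p^2*y^2 + 2*p^2*y + p*y^3 - 23*p*y^2 + 144*p*y + 3*y^3 - 18*y^2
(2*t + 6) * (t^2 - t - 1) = 2*t^3 + 4*t^2 - 8*t - 6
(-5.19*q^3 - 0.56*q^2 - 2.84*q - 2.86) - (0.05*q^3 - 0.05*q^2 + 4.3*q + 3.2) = -5.24*q^3 - 0.51*q^2 - 7.14*q - 6.06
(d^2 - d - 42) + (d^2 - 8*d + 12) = 2*d^2 - 9*d - 30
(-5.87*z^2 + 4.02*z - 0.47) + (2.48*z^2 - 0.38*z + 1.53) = -3.39*z^2 + 3.64*z + 1.06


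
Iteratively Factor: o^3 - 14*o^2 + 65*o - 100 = (o - 4)*(o^2 - 10*o + 25) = (o - 5)*(o - 4)*(o - 5)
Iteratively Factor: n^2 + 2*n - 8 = (n - 2)*(n + 4)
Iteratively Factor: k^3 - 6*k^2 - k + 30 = (k - 5)*(k^2 - k - 6) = (k - 5)*(k + 2)*(k - 3)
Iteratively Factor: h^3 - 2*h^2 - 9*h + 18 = (h - 3)*(h^2 + h - 6) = (h - 3)*(h + 3)*(h - 2)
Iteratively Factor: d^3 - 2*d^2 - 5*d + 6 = (d - 1)*(d^2 - d - 6) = (d - 3)*(d - 1)*(d + 2)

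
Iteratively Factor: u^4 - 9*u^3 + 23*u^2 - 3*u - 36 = (u - 3)*(u^3 - 6*u^2 + 5*u + 12) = (u - 3)^2*(u^2 - 3*u - 4) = (u - 4)*(u - 3)^2*(u + 1)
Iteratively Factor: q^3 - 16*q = (q + 4)*(q^2 - 4*q) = (q - 4)*(q + 4)*(q)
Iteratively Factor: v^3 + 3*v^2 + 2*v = (v + 1)*(v^2 + 2*v) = v*(v + 1)*(v + 2)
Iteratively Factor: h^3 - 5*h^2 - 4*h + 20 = (h - 5)*(h^2 - 4) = (h - 5)*(h - 2)*(h + 2)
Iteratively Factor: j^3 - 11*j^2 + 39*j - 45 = (j - 5)*(j^2 - 6*j + 9) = (j - 5)*(j - 3)*(j - 3)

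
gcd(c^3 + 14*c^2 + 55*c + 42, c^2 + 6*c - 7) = c + 7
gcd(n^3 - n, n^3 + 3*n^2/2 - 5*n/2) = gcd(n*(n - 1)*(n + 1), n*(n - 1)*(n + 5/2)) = n^2 - n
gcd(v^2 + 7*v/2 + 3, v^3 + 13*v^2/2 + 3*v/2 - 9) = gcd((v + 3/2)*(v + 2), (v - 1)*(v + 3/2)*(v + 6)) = v + 3/2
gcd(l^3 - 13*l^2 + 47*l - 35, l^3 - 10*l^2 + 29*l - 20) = l^2 - 6*l + 5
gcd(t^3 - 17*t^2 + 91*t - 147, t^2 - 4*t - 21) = t - 7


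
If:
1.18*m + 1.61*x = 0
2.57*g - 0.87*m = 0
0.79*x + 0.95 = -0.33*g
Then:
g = 0.69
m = 2.03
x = -1.49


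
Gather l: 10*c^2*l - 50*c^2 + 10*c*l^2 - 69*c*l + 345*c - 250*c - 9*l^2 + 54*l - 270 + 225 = -50*c^2 + 95*c + l^2*(10*c - 9) + l*(10*c^2 - 69*c + 54) - 45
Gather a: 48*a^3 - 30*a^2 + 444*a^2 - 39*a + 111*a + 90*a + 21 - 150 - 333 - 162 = 48*a^3 + 414*a^2 + 162*a - 624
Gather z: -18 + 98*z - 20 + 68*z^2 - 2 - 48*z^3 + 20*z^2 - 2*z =-48*z^3 + 88*z^2 + 96*z - 40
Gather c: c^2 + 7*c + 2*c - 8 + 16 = c^2 + 9*c + 8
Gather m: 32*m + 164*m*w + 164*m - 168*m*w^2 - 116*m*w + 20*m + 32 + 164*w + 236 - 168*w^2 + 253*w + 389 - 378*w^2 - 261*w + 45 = m*(-168*w^2 + 48*w + 216) - 546*w^2 + 156*w + 702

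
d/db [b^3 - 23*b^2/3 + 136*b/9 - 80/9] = 3*b^2 - 46*b/3 + 136/9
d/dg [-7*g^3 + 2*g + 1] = 2 - 21*g^2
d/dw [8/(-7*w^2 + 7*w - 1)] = 56*(2*w - 1)/(7*w^2 - 7*w + 1)^2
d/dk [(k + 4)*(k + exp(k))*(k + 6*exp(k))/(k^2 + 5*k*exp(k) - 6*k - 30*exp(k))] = (-(k + 4)*(k + exp(k))*(k + 6*exp(k))*(5*k*exp(k) + 2*k - 25*exp(k) - 6) + ((k + 4)*(k + exp(k))*(6*exp(k) + 1) + (k + 4)*(k + 6*exp(k))*(exp(k) + 1) + (k + exp(k))*(k + 6*exp(k)))*(k^2 + 5*k*exp(k) - 6*k - 30*exp(k)))/(k^2 + 5*k*exp(k) - 6*k - 30*exp(k))^2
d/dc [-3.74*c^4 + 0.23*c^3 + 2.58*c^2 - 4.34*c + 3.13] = -14.96*c^3 + 0.69*c^2 + 5.16*c - 4.34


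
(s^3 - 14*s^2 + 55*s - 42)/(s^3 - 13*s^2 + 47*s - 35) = (s - 6)/(s - 5)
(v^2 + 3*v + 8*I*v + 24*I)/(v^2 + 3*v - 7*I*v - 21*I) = (v + 8*I)/(v - 7*I)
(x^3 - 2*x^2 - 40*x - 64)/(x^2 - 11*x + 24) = (x^2 + 6*x + 8)/(x - 3)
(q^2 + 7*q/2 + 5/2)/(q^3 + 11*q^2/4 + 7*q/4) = 2*(2*q + 5)/(q*(4*q + 7))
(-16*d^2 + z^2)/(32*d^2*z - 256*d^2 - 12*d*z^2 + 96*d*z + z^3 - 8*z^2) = (4*d + z)/(-8*d*z + 64*d + z^2 - 8*z)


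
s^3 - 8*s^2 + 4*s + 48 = (s - 6)*(s - 4)*(s + 2)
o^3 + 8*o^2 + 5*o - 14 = (o - 1)*(o + 2)*(o + 7)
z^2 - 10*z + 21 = (z - 7)*(z - 3)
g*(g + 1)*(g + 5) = g^3 + 6*g^2 + 5*g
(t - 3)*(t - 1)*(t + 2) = t^3 - 2*t^2 - 5*t + 6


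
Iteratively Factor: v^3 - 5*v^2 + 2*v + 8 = (v - 2)*(v^2 - 3*v - 4) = (v - 4)*(v - 2)*(v + 1)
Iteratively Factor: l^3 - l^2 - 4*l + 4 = (l + 2)*(l^2 - 3*l + 2) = (l - 2)*(l + 2)*(l - 1)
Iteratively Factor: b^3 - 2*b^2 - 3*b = (b)*(b^2 - 2*b - 3) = b*(b + 1)*(b - 3)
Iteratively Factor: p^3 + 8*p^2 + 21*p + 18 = (p + 3)*(p^2 + 5*p + 6) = (p + 3)^2*(p + 2)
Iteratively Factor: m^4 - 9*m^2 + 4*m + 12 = (m - 2)*(m^3 + 2*m^2 - 5*m - 6) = (m - 2)^2*(m^2 + 4*m + 3) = (m - 2)^2*(m + 1)*(m + 3)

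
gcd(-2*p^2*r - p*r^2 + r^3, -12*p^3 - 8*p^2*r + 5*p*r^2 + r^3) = 2*p^2 + p*r - r^2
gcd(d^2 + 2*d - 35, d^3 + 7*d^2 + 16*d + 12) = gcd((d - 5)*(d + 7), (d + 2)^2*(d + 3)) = 1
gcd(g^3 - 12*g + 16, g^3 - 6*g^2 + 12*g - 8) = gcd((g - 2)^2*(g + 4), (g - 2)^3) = g^2 - 4*g + 4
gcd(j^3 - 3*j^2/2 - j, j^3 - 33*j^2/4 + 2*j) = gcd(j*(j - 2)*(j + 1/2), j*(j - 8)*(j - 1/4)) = j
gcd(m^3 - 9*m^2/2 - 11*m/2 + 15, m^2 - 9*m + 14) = 1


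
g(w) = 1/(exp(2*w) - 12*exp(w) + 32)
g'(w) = (-2*exp(2*w) + 12*exp(w))/(exp(2*w) - 12*exp(w) + 32)^2 = 2*(6 - exp(w))*exp(w)/(exp(2*w) - 12*exp(w) + 32)^2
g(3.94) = 0.00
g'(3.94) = -0.00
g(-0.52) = 0.04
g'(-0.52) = 0.01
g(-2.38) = 0.03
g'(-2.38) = 0.00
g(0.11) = 0.05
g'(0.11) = 0.03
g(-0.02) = 0.05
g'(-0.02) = 0.02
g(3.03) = 0.00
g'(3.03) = -0.01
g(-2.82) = 0.03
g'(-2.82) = 0.00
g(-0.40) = 0.04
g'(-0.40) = 0.01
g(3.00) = 0.01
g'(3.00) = -0.01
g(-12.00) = 0.03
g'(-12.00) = 0.00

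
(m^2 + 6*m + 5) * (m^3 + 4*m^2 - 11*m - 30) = m^5 + 10*m^4 + 18*m^3 - 76*m^2 - 235*m - 150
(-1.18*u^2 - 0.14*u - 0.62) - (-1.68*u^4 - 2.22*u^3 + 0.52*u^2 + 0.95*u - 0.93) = 1.68*u^4 + 2.22*u^3 - 1.7*u^2 - 1.09*u + 0.31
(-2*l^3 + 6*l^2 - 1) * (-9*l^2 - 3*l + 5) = 18*l^5 - 48*l^4 - 28*l^3 + 39*l^2 + 3*l - 5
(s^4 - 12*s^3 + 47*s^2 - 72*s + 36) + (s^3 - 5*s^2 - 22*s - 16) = s^4 - 11*s^3 + 42*s^2 - 94*s + 20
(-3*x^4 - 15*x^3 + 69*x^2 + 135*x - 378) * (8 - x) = 3*x^5 - 9*x^4 - 189*x^3 + 417*x^2 + 1458*x - 3024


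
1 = 1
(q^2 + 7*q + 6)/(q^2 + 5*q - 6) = (q + 1)/(q - 1)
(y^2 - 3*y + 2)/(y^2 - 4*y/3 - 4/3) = 3*(y - 1)/(3*y + 2)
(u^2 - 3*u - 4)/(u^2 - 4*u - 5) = (u - 4)/(u - 5)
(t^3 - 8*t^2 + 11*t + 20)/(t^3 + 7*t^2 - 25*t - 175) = (t^2 - 3*t - 4)/(t^2 + 12*t + 35)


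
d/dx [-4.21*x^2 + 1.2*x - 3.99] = 1.2 - 8.42*x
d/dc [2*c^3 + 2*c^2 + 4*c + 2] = 6*c^2 + 4*c + 4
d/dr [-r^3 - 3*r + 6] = -3*r^2 - 3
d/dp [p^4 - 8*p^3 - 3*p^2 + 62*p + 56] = 4*p^3 - 24*p^2 - 6*p + 62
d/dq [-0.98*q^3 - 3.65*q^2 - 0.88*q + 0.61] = -2.94*q^2 - 7.3*q - 0.88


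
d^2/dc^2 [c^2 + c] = 2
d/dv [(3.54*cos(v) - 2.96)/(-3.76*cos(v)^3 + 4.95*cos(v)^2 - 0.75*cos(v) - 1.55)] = (-26.6208*cos(v)^3 + 50.9118*cos(v)^2 - 29.304*cos(v) + 7.707)*sin(v)/(14.1376*cos(v)^6 - 37.224*cos(v)^5 + 30.1425*cos(v)^4 + 4.231*cos(v)^3 - 14.7825*cos(v)^2 + 2.325*cos(v) + 2.4025)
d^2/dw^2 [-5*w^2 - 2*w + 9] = -10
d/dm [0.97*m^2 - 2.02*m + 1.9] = 1.94*m - 2.02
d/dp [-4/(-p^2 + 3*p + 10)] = 4*(3 - 2*p)/(-p^2 + 3*p + 10)^2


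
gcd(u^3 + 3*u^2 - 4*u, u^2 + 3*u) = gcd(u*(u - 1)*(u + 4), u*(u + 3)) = u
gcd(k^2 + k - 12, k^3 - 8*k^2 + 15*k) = k - 3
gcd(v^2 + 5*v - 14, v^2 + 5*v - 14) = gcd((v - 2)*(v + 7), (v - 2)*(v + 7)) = v^2 + 5*v - 14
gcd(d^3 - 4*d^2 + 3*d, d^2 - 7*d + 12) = d - 3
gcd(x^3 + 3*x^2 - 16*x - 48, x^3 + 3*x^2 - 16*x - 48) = x^3 + 3*x^2 - 16*x - 48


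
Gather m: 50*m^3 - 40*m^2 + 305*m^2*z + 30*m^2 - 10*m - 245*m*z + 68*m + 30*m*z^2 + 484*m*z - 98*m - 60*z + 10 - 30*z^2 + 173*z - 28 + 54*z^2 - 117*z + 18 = 50*m^3 + m^2*(305*z - 10) + m*(30*z^2 + 239*z - 40) + 24*z^2 - 4*z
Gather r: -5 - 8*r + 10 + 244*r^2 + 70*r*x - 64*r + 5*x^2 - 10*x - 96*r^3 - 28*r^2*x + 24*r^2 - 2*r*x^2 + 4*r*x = -96*r^3 + r^2*(268 - 28*x) + r*(-2*x^2 + 74*x - 72) + 5*x^2 - 10*x + 5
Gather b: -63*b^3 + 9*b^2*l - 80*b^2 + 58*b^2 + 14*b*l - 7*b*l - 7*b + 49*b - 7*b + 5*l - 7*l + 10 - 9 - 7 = -63*b^3 + b^2*(9*l - 22) + b*(7*l + 35) - 2*l - 6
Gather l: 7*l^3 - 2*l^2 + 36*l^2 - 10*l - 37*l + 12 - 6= 7*l^3 + 34*l^2 - 47*l + 6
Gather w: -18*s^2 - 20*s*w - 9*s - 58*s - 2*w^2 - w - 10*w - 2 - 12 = -18*s^2 - 67*s - 2*w^2 + w*(-20*s - 11) - 14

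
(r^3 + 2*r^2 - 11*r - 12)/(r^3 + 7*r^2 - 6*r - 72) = (r + 1)/(r + 6)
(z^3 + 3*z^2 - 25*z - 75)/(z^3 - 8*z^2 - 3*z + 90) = (z + 5)/(z - 6)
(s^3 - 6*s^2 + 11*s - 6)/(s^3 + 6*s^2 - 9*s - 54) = (s^2 - 3*s + 2)/(s^2 + 9*s + 18)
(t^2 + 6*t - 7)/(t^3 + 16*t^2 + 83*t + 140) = (t - 1)/(t^2 + 9*t + 20)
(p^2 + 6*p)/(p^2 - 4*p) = (p + 6)/(p - 4)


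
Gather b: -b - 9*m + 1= -b - 9*m + 1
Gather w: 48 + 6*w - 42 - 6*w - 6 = 0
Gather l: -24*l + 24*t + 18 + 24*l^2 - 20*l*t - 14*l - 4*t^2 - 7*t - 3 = 24*l^2 + l*(-20*t - 38) - 4*t^2 + 17*t + 15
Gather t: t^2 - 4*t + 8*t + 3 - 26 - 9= t^2 + 4*t - 32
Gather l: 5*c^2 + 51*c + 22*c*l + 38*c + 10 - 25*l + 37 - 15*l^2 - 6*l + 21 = 5*c^2 + 89*c - 15*l^2 + l*(22*c - 31) + 68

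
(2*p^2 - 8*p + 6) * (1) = 2*p^2 - 8*p + 6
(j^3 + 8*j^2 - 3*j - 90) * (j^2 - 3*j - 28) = j^5 + 5*j^4 - 55*j^3 - 305*j^2 + 354*j + 2520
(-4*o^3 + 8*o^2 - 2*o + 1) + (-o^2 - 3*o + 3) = -4*o^3 + 7*o^2 - 5*o + 4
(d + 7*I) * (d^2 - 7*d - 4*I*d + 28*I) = d^3 - 7*d^2 + 3*I*d^2 + 28*d - 21*I*d - 196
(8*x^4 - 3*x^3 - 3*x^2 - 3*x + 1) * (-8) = -64*x^4 + 24*x^3 + 24*x^2 + 24*x - 8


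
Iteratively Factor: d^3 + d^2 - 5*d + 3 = (d + 3)*(d^2 - 2*d + 1) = (d - 1)*(d + 3)*(d - 1)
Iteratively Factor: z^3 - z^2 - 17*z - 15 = (z + 3)*(z^2 - 4*z - 5) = (z - 5)*(z + 3)*(z + 1)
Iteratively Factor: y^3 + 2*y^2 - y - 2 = (y + 2)*(y^2 - 1) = (y + 1)*(y + 2)*(y - 1)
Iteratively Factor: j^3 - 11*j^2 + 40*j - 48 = (j - 3)*(j^2 - 8*j + 16) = (j - 4)*(j - 3)*(j - 4)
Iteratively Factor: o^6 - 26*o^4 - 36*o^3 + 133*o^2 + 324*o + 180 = (o + 3)*(o^5 - 3*o^4 - 17*o^3 + 15*o^2 + 88*o + 60) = (o + 2)*(o + 3)*(o^4 - 5*o^3 - 7*o^2 + 29*o + 30) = (o - 5)*(o + 2)*(o + 3)*(o^3 - 7*o - 6) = (o - 5)*(o + 1)*(o + 2)*(o + 3)*(o^2 - o - 6) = (o - 5)*(o + 1)*(o + 2)^2*(o + 3)*(o - 3)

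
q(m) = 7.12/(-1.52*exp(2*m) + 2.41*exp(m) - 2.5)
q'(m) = 7.12*(3.04*exp(2*m) - 2.41*exp(m))/(-1.52*exp(2*m) + 2.41*exp(m) - 2.5)^2 = (21.6448*exp(m) - 17.1592)*exp(m)/(1.52*exp(2*m) - 2.41*exp(m) + 2.5)^2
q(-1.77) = -3.34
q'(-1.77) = -0.50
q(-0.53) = -4.43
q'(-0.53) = -1.01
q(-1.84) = -3.30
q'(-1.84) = -0.47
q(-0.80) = -4.13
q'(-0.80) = -1.12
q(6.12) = -0.00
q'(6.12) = 0.00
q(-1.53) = -3.47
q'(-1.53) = -0.64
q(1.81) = -0.16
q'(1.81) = 0.35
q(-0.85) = -4.07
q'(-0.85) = -1.11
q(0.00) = -4.42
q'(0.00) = 1.73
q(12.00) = 0.00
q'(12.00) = 0.00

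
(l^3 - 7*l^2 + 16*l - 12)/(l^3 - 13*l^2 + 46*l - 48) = (l - 2)/(l - 8)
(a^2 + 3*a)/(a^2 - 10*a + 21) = a*(a + 3)/(a^2 - 10*a + 21)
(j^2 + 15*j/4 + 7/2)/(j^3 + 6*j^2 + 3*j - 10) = (j + 7/4)/(j^2 + 4*j - 5)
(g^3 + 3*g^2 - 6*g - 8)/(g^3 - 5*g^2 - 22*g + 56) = (g + 1)/(g - 7)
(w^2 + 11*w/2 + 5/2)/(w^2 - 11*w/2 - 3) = (w + 5)/(w - 6)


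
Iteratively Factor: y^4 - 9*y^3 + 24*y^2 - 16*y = (y - 1)*(y^3 - 8*y^2 + 16*y) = (y - 4)*(y - 1)*(y^2 - 4*y) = (y - 4)^2*(y - 1)*(y)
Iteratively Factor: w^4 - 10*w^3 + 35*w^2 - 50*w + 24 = (w - 4)*(w^3 - 6*w^2 + 11*w - 6) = (w - 4)*(w - 2)*(w^2 - 4*w + 3) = (w - 4)*(w - 3)*(w - 2)*(w - 1)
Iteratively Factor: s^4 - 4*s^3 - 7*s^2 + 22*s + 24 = (s + 1)*(s^3 - 5*s^2 - 2*s + 24) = (s - 4)*(s + 1)*(s^2 - s - 6) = (s - 4)*(s - 3)*(s + 1)*(s + 2)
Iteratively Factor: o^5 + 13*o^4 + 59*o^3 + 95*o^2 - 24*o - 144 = (o + 4)*(o^4 + 9*o^3 + 23*o^2 + 3*o - 36) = (o - 1)*(o + 4)*(o^3 + 10*o^2 + 33*o + 36) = (o - 1)*(o + 4)^2*(o^2 + 6*o + 9) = (o - 1)*(o + 3)*(o + 4)^2*(o + 3)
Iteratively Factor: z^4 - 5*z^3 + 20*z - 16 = (z - 2)*(z^3 - 3*z^2 - 6*z + 8) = (z - 2)*(z - 1)*(z^2 - 2*z - 8) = (z - 2)*(z - 1)*(z + 2)*(z - 4)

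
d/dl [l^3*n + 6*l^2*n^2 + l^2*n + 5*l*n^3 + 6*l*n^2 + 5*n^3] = n*(3*l^2 + 12*l*n + 2*l + 5*n^2 + 6*n)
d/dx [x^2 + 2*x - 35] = 2*x + 2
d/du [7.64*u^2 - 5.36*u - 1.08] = 15.28*u - 5.36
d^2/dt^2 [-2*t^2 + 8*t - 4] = -4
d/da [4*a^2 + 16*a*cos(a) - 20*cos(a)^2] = -16*a*sin(a) + 8*a + 20*sin(2*a) + 16*cos(a)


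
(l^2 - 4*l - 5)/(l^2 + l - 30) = (l + 1)/(l + 6)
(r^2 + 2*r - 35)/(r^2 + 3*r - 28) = (r - 5)/(r - 4)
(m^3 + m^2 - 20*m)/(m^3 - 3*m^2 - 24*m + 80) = m/(m - 4)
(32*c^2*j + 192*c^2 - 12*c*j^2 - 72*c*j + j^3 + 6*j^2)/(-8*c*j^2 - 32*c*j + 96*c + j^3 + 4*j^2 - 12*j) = (-4*c + j)/(j - 2)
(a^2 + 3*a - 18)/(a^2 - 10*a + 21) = (a + 6)/(a - 7)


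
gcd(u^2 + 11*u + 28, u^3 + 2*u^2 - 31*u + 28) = u + 7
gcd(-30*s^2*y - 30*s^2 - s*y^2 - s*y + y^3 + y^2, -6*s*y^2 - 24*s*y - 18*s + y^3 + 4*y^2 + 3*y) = -6*s*y - 6*s + y^2 + y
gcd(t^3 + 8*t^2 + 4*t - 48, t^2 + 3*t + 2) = 1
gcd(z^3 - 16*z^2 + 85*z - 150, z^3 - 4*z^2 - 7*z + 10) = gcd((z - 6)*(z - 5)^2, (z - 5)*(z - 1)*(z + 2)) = z - 5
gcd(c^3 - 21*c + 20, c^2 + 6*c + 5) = c + 5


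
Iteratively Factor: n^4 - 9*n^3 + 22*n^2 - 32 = (n - 4)*(n^3 - 5*n^2 + 2*n + 8) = (n - 4)*(n - 2)*(n^2 - 3*n - 4) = (n - 4)*(n - 2)*(n + 1)*(n - 4)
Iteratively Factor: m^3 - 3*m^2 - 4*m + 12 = (m - 3)*(m^2 - 4) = (m - 3)*(m - 2)*(m + 2)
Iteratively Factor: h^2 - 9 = (h - 3)*(h + 3)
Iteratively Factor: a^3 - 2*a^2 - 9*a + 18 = (a - 2)*(a^2 - 9) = (a - 2)*(a + 3)*(a - 3)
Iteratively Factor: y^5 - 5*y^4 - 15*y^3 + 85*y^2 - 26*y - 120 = (y - 2)*(y^4 - 3*y^3 - 21*y^2 + 43*y + 60) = (y - 2)*(y + 4)*(y^3 - 7*y^2 + 7*y + 15) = (y - 2)*(y + 1)*(y + 4)*(y^2 - 8*y + 15) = (y - 3)*(y - 2)*(y + 1)*(y + 4)*(y - 5)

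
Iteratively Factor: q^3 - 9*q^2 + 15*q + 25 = (q - 5)*(q^2 - 4*q - 5) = (q - 5)*(q + 1)*(q - 5)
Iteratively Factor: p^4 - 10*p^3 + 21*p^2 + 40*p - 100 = (p - 5)*(p^3 - 5*p^2 - 4*p + 20) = (p - 5)*(p + 2)*(p^2 - 7*p + 10) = (p - 5)*(p - 2)*(p + 2)*(p - 5)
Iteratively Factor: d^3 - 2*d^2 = (d - 2)*(d^2) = d*(d - 2)*(d)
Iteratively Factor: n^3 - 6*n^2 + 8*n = (n - 4)*(n^2 - 2*n) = n*(n - 4)*(n - 2)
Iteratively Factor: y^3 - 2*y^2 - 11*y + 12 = (y - 1)*(y^2 - y - 12) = (y - 4)*(y - 1)*(y + 3)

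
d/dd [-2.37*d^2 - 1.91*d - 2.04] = -4.74*d - 1.91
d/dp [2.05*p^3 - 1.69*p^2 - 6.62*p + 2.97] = 6.15*p^2 - 3.38*p - 6.62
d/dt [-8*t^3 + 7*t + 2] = 7 - 24*t^2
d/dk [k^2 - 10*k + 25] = 2*k - 10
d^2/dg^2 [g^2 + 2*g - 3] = 2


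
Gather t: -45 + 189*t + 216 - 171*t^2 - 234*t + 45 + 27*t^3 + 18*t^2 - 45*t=27*t^3 - 153*t^2 - 90*t + 216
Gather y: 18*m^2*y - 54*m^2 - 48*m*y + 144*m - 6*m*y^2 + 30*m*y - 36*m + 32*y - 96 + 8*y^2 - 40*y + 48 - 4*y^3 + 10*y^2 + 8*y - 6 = -54*m^2 + 108*m - 4*y^3 + y^2*(18 - 6*m) + y*(18*m^2 - 18*m) - 54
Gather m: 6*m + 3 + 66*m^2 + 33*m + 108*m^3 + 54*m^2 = 108*m^3 + 120*m^2 + 39*m + 3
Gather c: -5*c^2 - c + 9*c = -5*c^2 + 8*c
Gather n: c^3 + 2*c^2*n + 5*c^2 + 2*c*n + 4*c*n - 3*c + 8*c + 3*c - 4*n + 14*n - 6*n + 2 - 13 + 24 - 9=c^3 + 5*c^2 + 8*c + n*(2*c^2 + 6*c + 4) + 4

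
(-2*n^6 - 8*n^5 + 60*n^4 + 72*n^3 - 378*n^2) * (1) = -2*n^6 - 8*n^5 + 60*n^4 + 72*n^3 - 378*n^2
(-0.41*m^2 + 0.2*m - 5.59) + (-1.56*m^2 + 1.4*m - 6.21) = -1.97*m^2 + 1.6*m - 11.8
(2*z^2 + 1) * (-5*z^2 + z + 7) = -10*z^4 + 2*z^3 + 9*z^2 + z + 7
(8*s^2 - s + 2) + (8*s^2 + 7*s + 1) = 16*s^2 + 6*s + 3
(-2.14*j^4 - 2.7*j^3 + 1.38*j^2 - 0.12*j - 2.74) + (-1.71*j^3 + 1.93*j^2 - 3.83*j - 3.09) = -2.14*j^4 - 4.41*j^3 + 3.31*j^2 - 3.95*j - 5.83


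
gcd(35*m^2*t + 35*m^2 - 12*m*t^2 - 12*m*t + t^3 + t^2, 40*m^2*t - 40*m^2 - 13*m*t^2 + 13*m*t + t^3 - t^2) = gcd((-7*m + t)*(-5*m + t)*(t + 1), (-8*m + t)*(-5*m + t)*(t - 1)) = -5*m + t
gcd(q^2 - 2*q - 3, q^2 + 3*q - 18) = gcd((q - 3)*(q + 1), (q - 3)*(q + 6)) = q - 3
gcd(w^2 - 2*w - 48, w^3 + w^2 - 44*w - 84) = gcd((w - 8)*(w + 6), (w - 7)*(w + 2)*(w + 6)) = w + 6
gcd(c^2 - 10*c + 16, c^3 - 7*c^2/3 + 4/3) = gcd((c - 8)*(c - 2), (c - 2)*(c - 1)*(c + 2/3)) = c - 2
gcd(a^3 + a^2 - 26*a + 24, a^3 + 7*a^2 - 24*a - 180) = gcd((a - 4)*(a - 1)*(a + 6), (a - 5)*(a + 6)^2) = a + 6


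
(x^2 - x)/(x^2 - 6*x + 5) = x/(x - 5)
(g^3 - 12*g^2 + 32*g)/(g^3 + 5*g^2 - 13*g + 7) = g*(g^2 - 12*g + 32)/(g^3 + 5*g^2 - 13*g + 7)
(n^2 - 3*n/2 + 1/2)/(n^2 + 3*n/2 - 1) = (n - 1)/(n + 2)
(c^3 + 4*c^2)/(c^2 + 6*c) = c*(c + 4)/(c + 6)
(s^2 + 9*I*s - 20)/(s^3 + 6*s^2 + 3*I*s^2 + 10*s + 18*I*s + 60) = (s + 4*I)/(s^2 + 2*s*(3 - I) - 12*I)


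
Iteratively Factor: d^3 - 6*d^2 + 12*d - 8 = (d - 2)*(d^2 - 4*d + 4) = (d - 2)^2*(d - 2)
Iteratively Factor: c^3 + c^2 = (c)*(c^2 + c) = c^2*(c + 1)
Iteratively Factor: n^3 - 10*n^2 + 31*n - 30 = (n - 3)*(n^2 - 7*n + 10) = (n - 5)*(n - 3)*(n - 2)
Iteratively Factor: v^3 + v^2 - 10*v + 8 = (v + 4)*(v^2 - 3*v + 2) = (v - 2)*(v + 4)*(v - 1)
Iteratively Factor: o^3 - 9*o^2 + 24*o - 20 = (o - 5)*(o^2 - 4*o + 4) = (o - 5)*(o - 2)*(o - 2)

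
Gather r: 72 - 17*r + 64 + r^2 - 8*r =r^2 - 25*r + 136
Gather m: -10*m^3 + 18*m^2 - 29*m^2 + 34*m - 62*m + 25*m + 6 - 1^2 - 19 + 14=-10*m^3 - 11*m^2 - 3*m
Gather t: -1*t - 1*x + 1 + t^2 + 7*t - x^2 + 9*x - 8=t^2 + 6*t - x^2 + 8*x - 7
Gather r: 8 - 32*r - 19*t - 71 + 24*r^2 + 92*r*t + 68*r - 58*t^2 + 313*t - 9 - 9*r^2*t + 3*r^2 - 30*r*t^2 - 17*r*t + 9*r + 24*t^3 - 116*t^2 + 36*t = r^2*(27 - 9*t) + r*(-30*t^2 + 75*t + 45) + 24*t^3 - 174*t^2 + 330*t - 72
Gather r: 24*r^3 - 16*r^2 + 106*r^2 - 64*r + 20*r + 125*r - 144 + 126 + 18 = 24*r^3 + 90*r^2 + 81*r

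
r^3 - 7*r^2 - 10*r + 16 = (r - 8)*(r - 1)*(r + 2)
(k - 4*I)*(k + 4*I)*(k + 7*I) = k^3 + 7*I*k^2 + 16*k + 112*I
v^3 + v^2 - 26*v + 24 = (v - 4)*(v - 1)*(v + 6)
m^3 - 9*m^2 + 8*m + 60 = (m - 6)*(m - 5)*(m + 2)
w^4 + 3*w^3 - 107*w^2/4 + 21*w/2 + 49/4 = (w - 7/2)*(w - 1)*(w + 1/2)*(w + 7)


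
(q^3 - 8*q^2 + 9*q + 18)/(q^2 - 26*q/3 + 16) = 3*(q^2 - 2*q - 3)/(3*q - 8)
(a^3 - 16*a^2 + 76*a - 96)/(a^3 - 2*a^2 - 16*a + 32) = (a^2 - 14*a + 48)/(a^2 - 16)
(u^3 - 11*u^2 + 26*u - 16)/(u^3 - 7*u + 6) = (u - 8)/(u + 3)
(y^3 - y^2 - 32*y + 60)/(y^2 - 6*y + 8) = (y^2 + y - 30)/(y - 4)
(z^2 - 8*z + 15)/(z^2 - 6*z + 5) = (z - 3)/(z - 1)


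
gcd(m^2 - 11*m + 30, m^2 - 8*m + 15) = m - 5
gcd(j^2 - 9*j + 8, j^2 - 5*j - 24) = j - 8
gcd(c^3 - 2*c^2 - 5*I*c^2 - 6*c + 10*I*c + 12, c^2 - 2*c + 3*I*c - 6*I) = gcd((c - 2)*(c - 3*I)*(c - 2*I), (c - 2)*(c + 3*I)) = c - 2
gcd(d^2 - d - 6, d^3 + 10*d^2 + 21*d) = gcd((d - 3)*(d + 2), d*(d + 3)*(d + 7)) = 1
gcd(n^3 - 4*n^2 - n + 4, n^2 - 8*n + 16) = n - 4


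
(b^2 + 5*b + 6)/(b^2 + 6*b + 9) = (b + 2)/(b + 3)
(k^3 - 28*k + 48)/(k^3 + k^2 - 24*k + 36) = (k - 4)/(k - 3)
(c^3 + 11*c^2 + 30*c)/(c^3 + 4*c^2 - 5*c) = (c + 6)/(c - 1)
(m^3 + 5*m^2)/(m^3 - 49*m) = m*(m + 5)/(m^2 - 49)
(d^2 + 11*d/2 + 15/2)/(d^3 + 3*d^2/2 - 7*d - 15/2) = (2*d + 5)/(2*d^2 - 3*d - 5)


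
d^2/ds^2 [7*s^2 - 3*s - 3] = 14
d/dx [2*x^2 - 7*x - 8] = 4*x - 7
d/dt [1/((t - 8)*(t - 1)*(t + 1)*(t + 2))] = 2*(-2*t^3 + 9*t^2 + 17*t - 3)/(t^8 - 12*t^7 + 2*t^6 + 216*t^5 + 249*t^4 - 396*t^3 - 508*t^2 + 192*t + 256)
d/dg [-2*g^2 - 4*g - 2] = -4*g - 4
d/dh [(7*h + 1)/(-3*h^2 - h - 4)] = (-21*h^2 - 7*h + (6*h + 1)*(7*h + 1) - 28)/(3*h^2 + h + 4)^2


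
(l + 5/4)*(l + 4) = l^2 + 21*l/4 + 5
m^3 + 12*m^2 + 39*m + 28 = (m + 1)*(m + 4)*(m + 7)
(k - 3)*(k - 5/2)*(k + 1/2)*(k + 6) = k^4 + k^3 - 101*k^2/4 + 129*k/4 + 45/2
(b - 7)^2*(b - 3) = b^3 - 17*b^2 + 91*b - 147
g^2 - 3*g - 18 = (g - 6)*(g + 3)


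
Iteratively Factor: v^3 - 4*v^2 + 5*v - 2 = (v - 2)*(v^2 - 2*v + 1) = (v - 2)*(v - 1)*(v - 1)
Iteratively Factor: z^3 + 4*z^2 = (z)*(z^2 + 4*z) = z*(z + 4)*(z)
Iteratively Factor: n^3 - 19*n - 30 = (n + 3)*(n^2 - 3*n - 10) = (n + 2)*(n + 3)*(n - 5)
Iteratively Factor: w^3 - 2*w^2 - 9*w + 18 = (w + 3)*(w^2 - 5*w + 6) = (w - 3)*(w + 3)*(w - 2)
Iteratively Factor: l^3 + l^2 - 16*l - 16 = (l + 4)*(l^2 - 3*l - 4) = (l + 1)*(l + 4)*(l - 4)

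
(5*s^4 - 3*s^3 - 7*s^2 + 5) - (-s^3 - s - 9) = 5*s^4 - 2*s^3 - 7*s^2 + s + 14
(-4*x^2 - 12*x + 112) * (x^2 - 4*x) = -4*x^4 + 4*x^3 + 160*x^2 - 448*x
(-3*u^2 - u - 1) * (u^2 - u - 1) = -3*u^4 + 2*u^3 + 3*u^2 + 2*u + 1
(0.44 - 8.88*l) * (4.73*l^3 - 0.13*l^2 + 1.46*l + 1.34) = -42.0024*l^4 + 3.2356*l^3 - 13.022*l^2 - 11.2568*l + 0.5896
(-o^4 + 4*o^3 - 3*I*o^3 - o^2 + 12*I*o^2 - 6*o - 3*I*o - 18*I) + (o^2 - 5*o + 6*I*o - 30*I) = -o^4 + 4*o^3 - 3*I*o^3 + 12*I*o^2 - 11*o + 3*I*o - 48*I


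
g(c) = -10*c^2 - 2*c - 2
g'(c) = -20*c - 2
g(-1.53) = -22.35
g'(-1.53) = 28.60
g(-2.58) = -63.40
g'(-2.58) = 49.60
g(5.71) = -339.46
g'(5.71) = -116.20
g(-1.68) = -26.86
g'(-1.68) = 31.60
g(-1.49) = -21.22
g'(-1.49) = 27.80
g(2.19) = -54.34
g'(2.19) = -45.80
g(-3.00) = -86.00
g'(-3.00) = 58.00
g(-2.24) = -47.70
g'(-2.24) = 42.80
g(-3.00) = -86.00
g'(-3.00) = 58.00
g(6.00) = -374.00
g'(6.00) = -122.00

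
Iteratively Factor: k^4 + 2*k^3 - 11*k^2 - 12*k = (k + 1)*(k^3 + k^2 - 12*k) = k*(k + 1)*(k^2 + k - 12) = k*(k - 3)*(k + 1)*(k + 4)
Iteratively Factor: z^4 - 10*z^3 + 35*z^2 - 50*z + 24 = (z - 1)*(z^3 - 9*z^2 + 26*z - 24) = (z - 4)*(z - 1)*(z^2 - 5*z + 6) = (z - 4)*(z - 3)*(z - 1)*(z - 2)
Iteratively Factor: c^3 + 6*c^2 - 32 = (c + 4)*(c^2 + 2*c - 8) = (c - 2)*(c + 4)*(c + 4)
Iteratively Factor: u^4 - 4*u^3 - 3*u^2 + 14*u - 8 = (u - 1)*(u^3 - 3*u^2 - 6*u + 8) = (u - 1)^2*(u^2 - 2*u - 8) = (u - 1)^2*(u + 2)*(u - 4)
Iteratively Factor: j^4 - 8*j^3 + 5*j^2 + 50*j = (j + 2)*(j^3 - 10*j^2 + 25*j) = j*(j + 2)*(j^2 - 10*j + 25) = j*(j - 5)*(j + 2)*(j - 5)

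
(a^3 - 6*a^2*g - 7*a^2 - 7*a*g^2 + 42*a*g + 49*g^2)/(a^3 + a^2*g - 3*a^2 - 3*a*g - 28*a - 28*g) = (a - 7*g)/(a + 4)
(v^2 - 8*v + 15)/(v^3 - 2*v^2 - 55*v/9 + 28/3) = 9*(v - 5)/(9*v^2 + 9*v - 28)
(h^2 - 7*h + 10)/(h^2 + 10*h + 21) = (h^2 - 7*h + 10)/(h^2 + 10*h + 21)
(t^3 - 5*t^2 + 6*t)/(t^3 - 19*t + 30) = t/(t + 5)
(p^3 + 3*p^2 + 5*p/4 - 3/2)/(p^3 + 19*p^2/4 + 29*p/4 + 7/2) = (4*p^2 + 4*p - 3)/(4*p^2 + 11*p + 7)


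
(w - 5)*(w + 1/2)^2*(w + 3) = w^4 - w^3 - 67*w^2/4 - 31*w/2 - 15/4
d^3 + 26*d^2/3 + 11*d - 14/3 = (d - 1/3)*(d + 2)*(d + 7)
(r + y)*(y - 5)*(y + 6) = r*y^2 + r*y - 30*r + y^3 + y^2 - 30*y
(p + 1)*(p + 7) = p^2 + 8*p + 7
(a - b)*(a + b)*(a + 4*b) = a^3 + 4*a^2*b - a*b^2 - 4*b^3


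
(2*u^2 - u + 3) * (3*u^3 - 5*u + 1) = 6*u^5 - 3*u^4 - u^3 + 7*u^2 - 16*u + 3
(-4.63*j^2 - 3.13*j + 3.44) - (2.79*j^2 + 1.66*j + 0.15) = -7.42*j^2 - 4.79*j + 3.29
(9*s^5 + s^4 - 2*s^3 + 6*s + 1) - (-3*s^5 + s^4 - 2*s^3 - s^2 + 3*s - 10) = 12*s^5 + s^2 + 3*s + 11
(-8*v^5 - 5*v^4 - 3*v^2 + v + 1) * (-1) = 8*v^5 + 5*v^4 + 3*v^2 - v - 1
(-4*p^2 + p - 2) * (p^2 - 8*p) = -4*p^4 + 33*p^3 - 10*p^2 + 16*p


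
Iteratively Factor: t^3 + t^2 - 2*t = (t + 2)*(t^2 - t) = (t - 1)*(t + 2)*(t)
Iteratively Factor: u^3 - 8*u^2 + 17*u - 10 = (u - 5)*(u^2 - 3*u + 2) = (u - 5)*(u - 2)*(u - 1)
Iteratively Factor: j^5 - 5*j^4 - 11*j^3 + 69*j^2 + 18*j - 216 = (j - 3)*(j^4 - 2*j^3 - 17*j^2 + 18*j + 72) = (j - 3)*(j + 3)*(j^3 - 5*j^2 - 2*j + 24) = (j - 3)*(j + 2)*(j + 3)*(j^2 - 7*j + 12) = (j - 3)^2*(j + 2)*(j + 3)*(j - 4)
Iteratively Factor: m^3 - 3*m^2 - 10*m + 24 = (m - 2)*(m^2 - m - 12) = (m - 4)*(m - 2)*(m + 3)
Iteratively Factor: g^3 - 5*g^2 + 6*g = (g - 3)*(g^2 - 2*g) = (g - 3)*(g - 2)*(g)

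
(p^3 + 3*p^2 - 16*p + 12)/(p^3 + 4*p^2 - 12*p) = (p - 1)/p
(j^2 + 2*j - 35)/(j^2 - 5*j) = (j + 7)/j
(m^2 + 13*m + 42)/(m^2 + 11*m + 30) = (m + 7)/(m + 5)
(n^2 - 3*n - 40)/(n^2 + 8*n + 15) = (n - 8)/(n + 3)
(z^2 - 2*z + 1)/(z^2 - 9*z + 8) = (z - 1)/(z - 8)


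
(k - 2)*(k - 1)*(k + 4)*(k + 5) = k^4 + 6*k^3 - 5*k^2 - 42*k + 40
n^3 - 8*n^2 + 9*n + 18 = (n - 6)*(n - 3)*(n + 1)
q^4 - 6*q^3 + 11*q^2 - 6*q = q*(q - 3)*(q - 2)*(q - 1)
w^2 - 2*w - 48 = (w - 8)*(w + 6)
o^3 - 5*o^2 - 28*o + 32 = (o - 8)*(o - 1)*(o + 4)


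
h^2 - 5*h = h*(h - 5)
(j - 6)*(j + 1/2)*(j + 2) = j^3 - 7*j^2/2 - 14*j - 6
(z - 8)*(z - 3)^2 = z^3 - 14*z^2 + 57*z - 72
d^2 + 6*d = d*(d + 6)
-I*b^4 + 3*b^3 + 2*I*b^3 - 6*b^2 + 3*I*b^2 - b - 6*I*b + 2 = (b - 2)*(b + I)^2*(-I*b + 1)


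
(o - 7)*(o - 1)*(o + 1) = o^3 - 7*o^2 - o + 7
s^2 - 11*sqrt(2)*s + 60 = (s - 6*sqrt(2))*(s - 5*sqrt(2))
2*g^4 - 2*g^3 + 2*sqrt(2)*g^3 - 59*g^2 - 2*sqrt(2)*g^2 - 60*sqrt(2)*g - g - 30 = (g - 6)*(g + 5)*(sqrt(2)*g + 1)^2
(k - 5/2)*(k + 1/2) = k^2 - 2*k - 5/4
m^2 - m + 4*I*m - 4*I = (m - 1)*(m + 4*I)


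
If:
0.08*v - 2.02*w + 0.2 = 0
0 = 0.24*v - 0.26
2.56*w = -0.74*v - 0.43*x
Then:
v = 1.08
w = 0.14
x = -2.71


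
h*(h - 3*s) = h^2 - 3*h*s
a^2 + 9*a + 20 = (a + 4)*(a + 5)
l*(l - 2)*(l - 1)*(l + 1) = l^4 - 2*l^3 - l^2 + 2*l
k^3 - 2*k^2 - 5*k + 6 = (k - 3)*(k - 1)*(k + 2)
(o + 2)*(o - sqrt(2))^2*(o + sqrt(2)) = o^4 - sqrt(2)*o^3 + 2*o^3 - 2*sqrt(2)*o^2 - 2*o^2 - 4*o + 2*sqrt(2)*o + 4*sqrt(2)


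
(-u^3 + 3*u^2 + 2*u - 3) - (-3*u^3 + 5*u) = 2*u^3 + 3*u^2 - 3*u - 3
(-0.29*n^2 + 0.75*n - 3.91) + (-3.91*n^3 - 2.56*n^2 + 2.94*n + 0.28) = -3.91*n^3 - 2.85*n^2 + 3.69*n - 3.63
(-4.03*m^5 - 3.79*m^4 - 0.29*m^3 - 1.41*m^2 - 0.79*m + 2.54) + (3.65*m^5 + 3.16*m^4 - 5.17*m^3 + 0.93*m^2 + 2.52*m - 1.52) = -0.38*m^5 - 0.63*m^4 - 5.46*m^3 - 0.48*m^2 + 1.73*m + 1.02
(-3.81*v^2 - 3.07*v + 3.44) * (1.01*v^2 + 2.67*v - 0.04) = -3.8481*v^4 - 13.2734*v^3 - 4.5701*v^2 + 9.3076*v - 0.1376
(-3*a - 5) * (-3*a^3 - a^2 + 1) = 9*a^4 + 18*a^3 + 5*a^2 - 3*a - 5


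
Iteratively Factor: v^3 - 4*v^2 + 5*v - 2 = (v - 2)*(v^2 - 2*v + 1) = (v - 2)*(v - 1)*(v - 1)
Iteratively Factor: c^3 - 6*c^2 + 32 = (c - 4)*(c^2 - 2*c - 8) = (c - 4)*(c + 2)*(c - 4)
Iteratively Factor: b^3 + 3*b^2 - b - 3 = (b + 1)*(b^2 + 2*b - 3) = (b + 1)*(b + 3)*(b - 1)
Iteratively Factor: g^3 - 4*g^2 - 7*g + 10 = (g - 5)*(g^2 + g - 2) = (g - 5)*(g + 2)*(g - 1)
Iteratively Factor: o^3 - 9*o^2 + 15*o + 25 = (o - 5)*(o^2 - 4*o - 5) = (o - 5)^2*(o + 1)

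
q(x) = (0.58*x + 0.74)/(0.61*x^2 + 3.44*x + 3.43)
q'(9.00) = -0.01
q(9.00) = 0.07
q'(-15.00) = -0.01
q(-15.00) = -0.09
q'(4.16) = -0.01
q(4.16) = 0.11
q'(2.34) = -0.02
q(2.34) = 0.14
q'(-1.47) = 0.07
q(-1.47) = 0.36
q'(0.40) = -0.04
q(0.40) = 0.20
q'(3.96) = -0.01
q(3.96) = 0.11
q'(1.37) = -0.03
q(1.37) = 0.17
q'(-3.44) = -1.17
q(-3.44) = 1.06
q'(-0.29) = -0.05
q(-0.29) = 0.23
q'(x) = (-1.22*x - 3.44)*(0.58*x + 0.74)/(0.61*x^2 + 3.44*x + 3.43)^2 + 0.58/(0.61*x^2 + 3.44*x + 3.43) = (0.3538*x^2 + 1.9952*x - (0.58*x + 0.74)*(1.22*x + 3.44) + 1.9894)/(0.61*x^2 + 3.44*x + 3.43)^2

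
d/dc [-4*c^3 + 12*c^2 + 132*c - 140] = -12*c^2 + 24*c + 132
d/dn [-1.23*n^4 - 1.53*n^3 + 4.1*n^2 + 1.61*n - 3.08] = -4.92*n^3 - 4.59*n^2 + 8.2*n + 1.61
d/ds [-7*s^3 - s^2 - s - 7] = -21*s^2 - 2*s - 1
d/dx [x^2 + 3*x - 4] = 2*x + 3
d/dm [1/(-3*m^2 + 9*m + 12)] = (2*m - 3)/(3*(-m^2 + 3*m + 4)^2)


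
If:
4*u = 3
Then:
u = 3/4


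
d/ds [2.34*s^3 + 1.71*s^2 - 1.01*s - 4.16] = 7.02*s^2 + 3.42*s - 1.01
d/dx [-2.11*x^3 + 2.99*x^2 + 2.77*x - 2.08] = -6.33*x^2 + 5.98*x + 2.77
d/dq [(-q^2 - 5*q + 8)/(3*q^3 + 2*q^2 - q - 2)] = (3*q^4 + 30*q^3 - 61*q^2 - 28*q + 18)/(9*q^6 + 12*q^5 - 2*q^4 - 16*q^3 - 7*q^2 + 4*q + 4)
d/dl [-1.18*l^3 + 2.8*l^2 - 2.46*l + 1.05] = -3.54*l^2 + 5.6*l - 2.46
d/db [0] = 0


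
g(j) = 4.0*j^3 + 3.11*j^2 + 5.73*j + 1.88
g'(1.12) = 27.75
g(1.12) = 17.82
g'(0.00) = 5.73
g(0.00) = 1.88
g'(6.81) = 604.60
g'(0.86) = 19.95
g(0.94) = 13.34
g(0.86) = 11.65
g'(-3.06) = 99.06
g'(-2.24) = 52.01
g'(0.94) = 22.18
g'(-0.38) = 5.10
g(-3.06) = -101.14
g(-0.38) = -0.07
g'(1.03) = 24.87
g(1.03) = 15.45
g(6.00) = 1012.22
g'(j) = 12.0*j^2 + 6.22*j + 5.73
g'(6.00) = 475.05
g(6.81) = 1448.42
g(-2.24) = -40.31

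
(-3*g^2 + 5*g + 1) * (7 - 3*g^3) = 9*g^5 - 15*g^4 - 3*g^3 - 21*g^2 + 35*g + 7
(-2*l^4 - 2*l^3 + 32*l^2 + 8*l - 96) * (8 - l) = 2*l^5 - 14*l^4 - 48*l^3 + 248*l^2 + 160*l - 768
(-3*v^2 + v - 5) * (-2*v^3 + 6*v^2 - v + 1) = 6*v^5 - 20*v^4 + 19*v^3 - 34*v^2 + 6*v - 5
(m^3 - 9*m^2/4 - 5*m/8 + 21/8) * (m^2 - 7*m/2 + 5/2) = m^5 - 23*m^4/4 + 39*m^3/4 - 13*m^2/16 - 43*m/4 + 105/16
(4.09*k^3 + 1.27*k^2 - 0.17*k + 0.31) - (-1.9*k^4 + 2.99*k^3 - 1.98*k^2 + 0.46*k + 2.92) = 1.9*k^4 + 1.1*k^3 + 3.25*k^2 - 0.63*k - 2.61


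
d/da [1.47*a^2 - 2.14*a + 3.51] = 2.94*a - 2.14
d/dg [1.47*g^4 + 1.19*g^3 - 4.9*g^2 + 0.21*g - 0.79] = 5.88*g^3 + 3.57*g^2 - 9.8*g + 0.21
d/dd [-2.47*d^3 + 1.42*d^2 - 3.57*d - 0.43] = -7.41*d^2 + 2.84*d - 3.57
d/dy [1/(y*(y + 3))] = (-2*y - 3)/(y^2*(y^2 + 6*y + 9))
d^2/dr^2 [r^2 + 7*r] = 2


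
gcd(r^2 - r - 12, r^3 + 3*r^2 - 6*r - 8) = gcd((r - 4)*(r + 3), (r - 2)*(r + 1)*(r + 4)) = 1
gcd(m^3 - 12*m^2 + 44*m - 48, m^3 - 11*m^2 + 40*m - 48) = m - 4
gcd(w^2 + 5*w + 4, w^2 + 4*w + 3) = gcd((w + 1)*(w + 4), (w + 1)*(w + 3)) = w + 1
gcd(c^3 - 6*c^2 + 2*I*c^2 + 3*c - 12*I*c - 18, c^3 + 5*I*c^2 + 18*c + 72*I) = c + 3*I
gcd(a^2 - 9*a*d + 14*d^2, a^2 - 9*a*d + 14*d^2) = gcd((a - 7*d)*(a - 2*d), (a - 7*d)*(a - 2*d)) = a^2 - 9*a*d + 14*d^2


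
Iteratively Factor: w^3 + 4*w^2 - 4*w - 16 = (w - 2)*(w^2 + 6*w + 8) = (w - 2)*(w + 4)*(w + 2)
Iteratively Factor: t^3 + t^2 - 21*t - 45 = (t - 5)*(t^2 + 6*t + 9) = (t - 5)*(t + 3)*(t + 3)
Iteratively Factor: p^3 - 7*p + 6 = (p - 1)*(p^2 + p - 6) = (p - 1)*(p + 3)*(p - 2)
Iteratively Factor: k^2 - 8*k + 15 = (k - 3)*(k - 5)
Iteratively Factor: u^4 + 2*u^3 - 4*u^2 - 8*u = (u - 2)*(u^3 + 4*u^2 + 4*u) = (u - 2)*(u + 2)*(u^2 + 2*u) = (u - 2)*(u + 2)^2*(u)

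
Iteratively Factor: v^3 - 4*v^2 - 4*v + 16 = (v - 4)*(v^2 - 4) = (v - 4)*(v - 2)*(v + 2)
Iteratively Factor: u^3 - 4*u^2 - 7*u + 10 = (u - 1)*(u^2 - 3*u - 10) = (u - 5)*(u - 1)*(u + 2)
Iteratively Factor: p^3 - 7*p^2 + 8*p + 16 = (p + 1)*(p^2 - 8*p + 16) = (p - 4)*(p + 1)*(p - 4)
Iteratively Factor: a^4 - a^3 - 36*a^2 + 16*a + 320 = (a + 4)*(a^3 - 5*a^2 - 16*a + 80) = (a - 4)*(a + 4)*(a^2 - a - 20) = (a - 4)*(a + 4)^2*(a - 5)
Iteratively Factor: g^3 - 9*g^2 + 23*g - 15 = (g - 5)*(g^2 - 4*g + 3) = (g - 5)*(g - 1)*(g - 3)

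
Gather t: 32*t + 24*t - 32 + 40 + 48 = 56*t + 56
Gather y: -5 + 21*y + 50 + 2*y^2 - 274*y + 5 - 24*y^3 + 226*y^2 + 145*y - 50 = -24*y^3 + 228*y^2 - 108*y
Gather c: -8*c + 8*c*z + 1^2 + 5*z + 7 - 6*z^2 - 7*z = c*(8*z - 8) - 6*z^2 - 2*z + 8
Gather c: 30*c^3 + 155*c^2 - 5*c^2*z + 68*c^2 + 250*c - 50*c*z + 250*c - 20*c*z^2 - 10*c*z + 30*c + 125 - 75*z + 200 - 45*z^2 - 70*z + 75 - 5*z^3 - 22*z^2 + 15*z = 30*c^3 + c^2*(223 - 5*z) + c*(-20*z^2 - 60*z + 530) - 5*z^3 - 67*z^2 - 130*z + 400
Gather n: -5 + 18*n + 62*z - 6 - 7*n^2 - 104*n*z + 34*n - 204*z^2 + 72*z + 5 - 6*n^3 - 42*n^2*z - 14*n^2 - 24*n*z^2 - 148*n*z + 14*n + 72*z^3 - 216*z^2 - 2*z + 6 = -6*n^3 + n^2*(-42*z - 21) + n*(-24*z^2 - 252*z + 66) + 72*z^3 - 420*z^2 + 132*z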